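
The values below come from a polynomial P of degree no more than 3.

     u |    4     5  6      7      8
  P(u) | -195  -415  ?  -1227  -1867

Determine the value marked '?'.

The 4 known points determine the degree-3 polynomial uniquely.
Write P(u) = au^3 + bu^2 + cu + d. Substituting each data point gives a linear system:
  64a + 16b + 4c + d = -195
  125a + 25b + 5c + d = -415
  343a + 49b + 7c + d = -1227
  512a + 64b + 8c + d = -1867
Solving the system yields a = -4, b = 2, c = 6, d = 5.
So P(u) = -4u³ + 2u² + 6u + 5.
Then P(6) = -751.

-751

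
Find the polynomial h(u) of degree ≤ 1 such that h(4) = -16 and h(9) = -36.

Write h(u) = au + b. Substituting each data point gives a linear system:
  4a + b = -16
  9a + b = -36
Solving the system yields a = -4, b = 0.
So h(u) = -4u.
Check: h(4) = -16. ✓

h(u) = -4u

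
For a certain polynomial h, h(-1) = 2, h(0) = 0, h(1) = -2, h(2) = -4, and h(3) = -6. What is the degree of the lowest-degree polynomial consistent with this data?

1

Forward differences of the values at n = -1, 0, 1, 2, 3:
  h  : 2  0  -2  -4  -6
  Δ  : -2  -2  -2  -2
  Δ^2: 0  0  0
  Δ^3: 0  0
  Δ^4: 0
The first differences are constant (-2) and nonzero, while all higher differences vanish, so the minimal degree is 1.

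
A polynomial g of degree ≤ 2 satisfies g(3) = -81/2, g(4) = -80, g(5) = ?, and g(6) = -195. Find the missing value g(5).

On equispaced nodes a degree-2 polynomial has vanishing third forward difference, so
  - g(3) + 3·g(4) - 3·g(5) + g(6) = 0.
Substituting the known values and solving for g(5):
  -3·g(5) = 789/2
  g(5) = -263/2.

-263/2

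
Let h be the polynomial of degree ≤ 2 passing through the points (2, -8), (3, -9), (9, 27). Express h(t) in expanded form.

Using the Lagrange interpolation formula with nodes 2, 3, 9:
  L_0(t) = (t - 3)(t - 9) / 7
  L_1(t) = (t - 2)(t - 9) / -6
  L_2(t) = (t - 2)(t - 3) / 42
Then h(t) = -8·L_0(t) - 9·L_1(t) + 27·L_2(t).
Expanding and collecting terms gives h(t) = t^2 - 6t.
Check: h(9) = 27. ✓

h(t) = t^2 - 6t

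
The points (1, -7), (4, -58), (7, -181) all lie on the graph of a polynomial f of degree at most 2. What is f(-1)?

Write f(t) = at^2 + bt + c. Substituting each data point gives a linear system:
  a + b + c = -7
  16a + 4b + c = -58
  49a + 7b + c = -181
Solving the system yields a = -4, b = 3, c = -6.
So f(t) = -4t² + 3t - 6.
Then f(-1) = -13.

-13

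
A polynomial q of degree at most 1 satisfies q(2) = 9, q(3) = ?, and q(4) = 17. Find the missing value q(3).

On equispaced nodes a degree-1 polynomial has vanishing second forward difference, so
  q(2) - 2·q(3) + q(4) = 0.
Substituting the known values and solving for q(3):
  -2·q(3) = -26
  q(3) = 13.

13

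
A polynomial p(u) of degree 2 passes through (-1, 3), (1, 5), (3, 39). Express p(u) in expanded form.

Using the Lagrange interpolation formula with nodes -1, 1, 3:
  L_0(u) = (u - 1)(u - 3) / 8
  L_1(u) = (u + 1)(u - 3) / -4
  L_2(u) = (u + 1)(u - 1) / 8
Then p(u) = 3·L_0(u) + 5·L_1(u) + 39·L_2(u).
Expanding and collecting terms gives p(u) = 4u^2 + u.
Check: p(-1) = 3. ✓

p(u) = 4u^2 + u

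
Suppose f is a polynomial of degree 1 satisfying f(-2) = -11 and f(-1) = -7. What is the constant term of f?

Write f(u) = au + b. Substituting each data point gives a linear system:
  -2a + b = -11
  -a + b = -7
Solving the system yields a = 4, b = -3.
So f(u) = 4u - 3.
The constant term is -3.

-3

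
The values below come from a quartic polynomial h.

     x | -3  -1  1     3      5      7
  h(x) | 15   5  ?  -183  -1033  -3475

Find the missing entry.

-13

The 5 known points determine the degree-4 polynomial uniquely.
Write h(x) = ax^4 + bx^3 + cx^2 + dx + e. Substituting each data point gives a linear system:
  81a - 27b + 9c - 3d + e = 15
  a - b + c - d + e = 5
  81a + 27b + 9c + 3d + e = -183
  625a + 125b + 25c + 5d + e = -1033
  2401a + 343b + 49c + 7d + e = -3475
Solving the system yields a = -1, b = -3, c = 0, d = -6, e = -3.
So h(x) = -x⁴ - 3x³ - 6x - 3.
Then h(1) = -13.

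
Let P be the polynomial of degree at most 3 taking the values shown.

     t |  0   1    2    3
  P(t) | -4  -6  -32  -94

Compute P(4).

Forward differences of the values at t = 0, 1, 2, 3:
  P  : -4  -6  -32  -94
  Δ  : -2  -26  -62
  Δ^2: -24  -36
  Δ^3: -12
The third differences are constant, confirming degree 3.
Interpolating (Newton forward form) and evaluating at t = 4 gives P(4) = -204.

-204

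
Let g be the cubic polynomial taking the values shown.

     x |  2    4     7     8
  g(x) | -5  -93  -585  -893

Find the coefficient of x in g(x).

0

Write g(x) = ax^3 + bx^2 + cx + d. Substituting each data point gives a linear system:
  8a + 4b + 2c + d = -5
  64a + 16b + 4c + d = -93
  343a + 49b + 7c + d = -585
  512a + 64b + 8c + d = -893
Solving the system yields a = -2, b = 2, c = 0, d = 3.
So g(x) = -2x³ + 2x² + 3.
The coefficient of x is 0.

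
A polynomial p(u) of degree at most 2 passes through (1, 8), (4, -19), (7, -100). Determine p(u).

p(u) = -3u^2 + 6u + 5

Using the Lagrange interpolation formula with nodes 1, 4, 7:
  L_0(u) = (u - 4)(u - 7) / 18
  L_1(u) = (u - 1)(u - 7) / -9
  L_2(u) = (u - 1)(u - 4) / 18
Then p(u) = 8·L_0(u) - 19·L_1(u) - 100·L_2(u).
Expanding and collecting terms gives p(u) = -3u² + 6u + 5.
Check: p(4) = -19. ✓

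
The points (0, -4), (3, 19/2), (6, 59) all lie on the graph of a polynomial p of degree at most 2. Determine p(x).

Using the Lagrange interpolation formula with nodes 0, 3, 6:
  L_0(x) = (x - 3)(x - 6) / 18
  L_1(x) = x(x - 6) / -9
  L_2(x) = x(x - 3) / 18
Then p(x) = -4·L_0(x) + 19/2·L_1(x) + 59·L_2(x).
Expanding and collecting terms gives p(x) = 2x² - (3/2)x - 4.
Check: p(0) = -4. ✓

p(x) = 2x^2 - (3/2)x - 4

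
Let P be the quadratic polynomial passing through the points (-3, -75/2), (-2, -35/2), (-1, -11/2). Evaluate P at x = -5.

Forward differences of the values at x = -3, -2, -1:
  P  : -75/2  -35/2  -11/2
  Δ  : 20  12
  Δ^2: -8
The second differences are constant, confirming degree 2.
Interpolating (Newton forward form) and evaluating at x = -5 gives P(-5) = -203/2.

-203/2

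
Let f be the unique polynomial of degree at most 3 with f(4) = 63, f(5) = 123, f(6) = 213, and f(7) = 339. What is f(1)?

Using the Lagrange interpolation formula with nodes 4, 5, 6, 7:
  L_0(x) = (x - 5)(x - 6)(x - 7) / -6
  L_1(x) = (x - 4)(x - 6)(x - 7) / 2
  L_2(x) = (x - 4)(x - 5)(x - 7) / -2
  L_3(x) = (x - 4)(x - 5)(x - 6) / 6
Then f(x) = 63·L_0(x) + 123·L_1(x) + 213·L_2(x) + 339·L_3(x).
Expanding and collecting terms gives f(x) = x^3 - x + 3.
Evaluating at x = 1: f(1) = 3.

3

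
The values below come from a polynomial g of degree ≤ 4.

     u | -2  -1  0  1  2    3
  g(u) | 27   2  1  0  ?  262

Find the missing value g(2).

47

The 5 known points determine the degree-4 polynomial uniquely.
Write g(u) = au^4 + bu^3 + cu^2 + du + e. Substituting each data point gives a linear system:
  16a - 8b + 4c - 2d + e = 27
  a - b + c - d + e = 2
  e = 1
  a + b + c + d + e = 0
  81a + 27b + 9c + 3d + e = 262
Solving the system yields a = 3, b = 2, c = -3, d = -3, e = 1.
So g(u) = 3u⁴ + 2u³ - 3u² - 3u + 1.
Then g(2) = 47.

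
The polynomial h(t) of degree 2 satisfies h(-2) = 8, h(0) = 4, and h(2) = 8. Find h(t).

h(t) = t^2 + 4

Write h(t) = at^2 + bt + c. Substituting each data point gives a linear system:
  4a - 2b + c = 8
  c = 4
  4a + 2b + c = 8
Solving the system yields a = 1, b = 0, c = 4.
So h(t) = t² + 4.
Check: h(0) = 4. ✓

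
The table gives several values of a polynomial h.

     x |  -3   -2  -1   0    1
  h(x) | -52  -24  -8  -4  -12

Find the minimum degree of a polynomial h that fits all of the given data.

2

Forward differences of the values at x = -3, -2, -1, 0, 1:
  h  : -52  -24  -8  -4  -12
  Δ  : 28  16  4  -8
  Δ^2: -12  -12  -12
  Δ^3: 0  0
  Δ^4: 0
The second differences are constant (-12) and nonzero, while all higher differences vanish, so the minimal degree is 2.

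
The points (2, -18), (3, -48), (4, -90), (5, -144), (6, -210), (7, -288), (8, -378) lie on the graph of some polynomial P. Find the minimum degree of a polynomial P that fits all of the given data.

Forward differences of the values at u = 2, 3, 4, 5, 6, 7, 8:
  P  : -18  -48  -90  -144  -210  -288  -378
  Δ  : -30  -42  -54  -66  -78  -90
  Δ^2: -12  -12  -12  -12  -12
  Δ^3: 0  0  0  0
  Δ^4: 0  0  0
  Δ^5: 0  0
  Δ^6: 0
The second differences are constant (-12) and nonzero, while all higher differences vanish, so the minimal degree is 2.

2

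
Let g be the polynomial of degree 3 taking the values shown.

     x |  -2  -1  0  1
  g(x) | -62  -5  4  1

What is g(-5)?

Write g(x) = ax^3 + bx^2 + cx + d. Substituting each data point gives a linear system:
  -8a + 4b - 2c + d = -62
  -a + b - c + d = -5
  d = 4
  a + b + c + d = 1
Solving the system yields a = 6, b = -6, c = -3, d = 4.
So g(x) = 6x^3 - 6x^2 - 3x + 4.
Then g(-5) = -881.

-881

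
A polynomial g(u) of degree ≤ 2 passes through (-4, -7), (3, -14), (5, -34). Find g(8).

-79

Using the Lagrange interpolation formula with nodes -4, 3, 5:
  L_0(u) = (u - 3)(u - 5) / 63
  L_1(u) = (u + 4)(u - 5) / -14
  L_2(u) = (u + 4)(u - 3) / 18
Then g(u) = -7·L_0(u) - 14·L_1(u) - 34·L_2(u).
Expanding and collecting terms gives g(u) = -u^2 - 2u + 1.
Evaluating at u = 8: g(8) = -79.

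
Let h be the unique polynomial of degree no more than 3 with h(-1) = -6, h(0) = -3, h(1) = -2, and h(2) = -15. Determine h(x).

h(x) = -2x^3 - x^2 + 4x - 3

Using the Lagrange interpolation formula with nodes -1, 0, 1, 2:
  L_0(x) = x(x - 1)(x - 2) / -6
  L_1(x) = (x + 1)(x - 1)(x - 2) / 2
  L_2(x) = (x + 1)x(x - 2) / -2
  L_3(x) = (x + 1)x(x - 1) / 6
Then h(x) = -6·L_0(x) - 3·L_1(x) - 2·L_2(x) - 15·L_3(x).
Expanding and collecting terms gives h(x) = -2x^3 - x^2 + 4x - 3.
Check: h(2) = -15. ✓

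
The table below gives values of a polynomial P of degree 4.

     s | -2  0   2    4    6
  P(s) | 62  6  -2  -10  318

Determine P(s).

Write P(s) = as^4 + bs^3 + cs^2 + ds + e. Substituting each data point gives a linear system:
  16a - 8b + 4c - 2d + e = 62
  e = 6
  16a + 8b + 4c + 2d + e = -2
  256a + 64b + 16c + 4d + e = -10
  1296a + 216b + 36c + 6d + e = 318
Solving the system yields a = 1, b = -5, c = 2, d = 4, e = 6.
So P(s) = s⁴ - 5s³ + 2s² + 4s + 6.
Check: P(4) = -10. ✓

P(s) = s^4 - 5s^3 + 2s^2 + 4s + 6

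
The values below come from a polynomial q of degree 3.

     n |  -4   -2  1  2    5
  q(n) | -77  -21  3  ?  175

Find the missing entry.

The 4 known points determine the degree-3 polynomial uniquely.
Write q(n) = an^3 + bn^2 + cn + d. Substituting each data point gives a linear system:
  -64a + 16b - 4c + d = -77
  -8a + 4b - 2c + d = -21
  a + b + c + d = 3
  125a + 25b + 5c + d = 175
Solving the system yields a = 1, b = 1, c = 6, d = -5.
So q(n) = n^3 + n^2 + 6n - 5.
Then q(2) = 19.

19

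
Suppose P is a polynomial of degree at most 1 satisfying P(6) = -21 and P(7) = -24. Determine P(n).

P(n) = -3n - 3

Write P(n) = an + b. Substituting each data point gives a linear system:
  6a + b = -21
  7a + b = -24
Solving the system yields a = -3, b = -3.
So P(n) = -3n - 3.
Check: P(7) = -24. ✓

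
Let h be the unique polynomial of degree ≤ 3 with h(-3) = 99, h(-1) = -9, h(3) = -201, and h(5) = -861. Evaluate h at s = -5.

599

Using the Lagrange interpolation formula with nodes -3, -1, 3, 5:
  L_0(s) = (s + 1)(s - 3)(s - 5) / -96
  L_1(s) = (s + 3)(s - 3)(s - 5) / 48
  L_2(s) = (s + 3)(s + 1)(s - 5) / -48
  L_3(s) = (s + 3)(s + 1)(s - 3) / 96
Then h(s) = 99·L_0(s) - 9·L_1(s) - 201·L_2(s) - 861·L_3(s).
Expanding and collecting terms gives h(s) = -6s³ - 5s² + 4s - 6.
Evaluating at s = -5: h(-5) = 599.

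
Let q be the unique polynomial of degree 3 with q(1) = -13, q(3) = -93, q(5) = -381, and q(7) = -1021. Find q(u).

q(u) = -3u^3 + u^2 - 5u - 6

Write q(u) = au^3 + bu^2 + cu + d. Substituting each data point gives a linear system:
  a + b + c + d = -13
  27a + 9b + 3c + d = -93
  125a + 25b + 5c + d = -381
  343a + 49b + 7c + d = -1021
Solving the system yields a = -3, b = 1, c = -5, d = -6.
So q(u) = -3u³ + u² - 5u - 6.
Check: q(1) = -13. ✓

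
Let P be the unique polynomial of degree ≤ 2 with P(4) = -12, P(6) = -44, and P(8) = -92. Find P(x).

Write P(x) = ax^2 + bx + c. Substituting each data point gives a linear system:
  16a + 4b + c = -12
  36a + 6b + c = -44
  64a + 8b + c = -92
Solving the system yields a = -2, b = 4, c = 4.
So P(x) = -2x^2 + 4x + 4.
Check: P(8) = -92. ✓

P(x) = -2x^2 + 4x + 4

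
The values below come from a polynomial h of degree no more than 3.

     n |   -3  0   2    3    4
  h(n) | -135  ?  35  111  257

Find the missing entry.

The 4 known points determine the degree-3 polynomial uniquely.
Write h(n) = an^3 + bn^2 + cn + d. Substituting each data point gives a linear system:
  -27a + 9b - 3c + d = -135
  8a + 4b + 2c + d = 35
  27a + 9b + 3c + d = 111
  64a + 16b + 4c + d = 257
Solving the system yields a = 4, b = -1, c = 5, d = -3.
So h(n) = 4n³ - n² + 5n - 3.
Then h(0) = -3.

-3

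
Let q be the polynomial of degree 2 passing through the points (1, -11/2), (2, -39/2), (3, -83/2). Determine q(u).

Using the Lagrange interpolation formula with nodes 1, 2, 3:
  L_0(u) = (u - 2)(u - 3) / 2
  L_1(u) = (u - 1)(u - 3) / -1
  L_2(u) = (u - 1)(u - 2) / 2
Then q(u) = -11/2·L_0(u) - 39/2·L_1(u) - 83/2·L_2(u).
Expanding and collecting terms gives q(u) = -4u^2 - 2u + 1/2.
Check: q(1) = -11/2. ✓

q(u) = -4u^2 - 2u + 1/2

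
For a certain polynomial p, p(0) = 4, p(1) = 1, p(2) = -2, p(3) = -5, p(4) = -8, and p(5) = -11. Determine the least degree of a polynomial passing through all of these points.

1

Forward differences of the values at t = 0, 1, 2, 3, 4, 5:
  p  : 4  1  -2  -5  -8  -11
  Δ  : -3  -3  -3  -3  -3
  Δ^2: 0  0  0  0
  Δ^3: 0  0  0
  Δ^4: 0  0
  Δ^5: 0
The first differences are constant (-3) and nonzero, while all higher differences vanish, so the minimal degree is 1.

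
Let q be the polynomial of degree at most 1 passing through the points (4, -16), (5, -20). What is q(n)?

q(n) = -4n

Write q(n) = an + b. Substituting each data point gives a linear system:
  4a + b = -16
  5a + b = -20
Solving the system yields a = -4, b = 0.
So q(n) = -4n.
Check: q(5) = -20. ✓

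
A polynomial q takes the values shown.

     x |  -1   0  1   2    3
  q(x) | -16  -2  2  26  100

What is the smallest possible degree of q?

3

Forward differences of the values at x = -1, 0, 1, 2, 3:
  q  : -16  -2  2  26  100
  Δ  : 14  4  24  74
  Δ^2: -10  20  50
  Δ^3: 30  30
  Δ^4: 0
The third differences are constant (30) and nonzero, while all higher differences vanish, so the minimal degree is 3.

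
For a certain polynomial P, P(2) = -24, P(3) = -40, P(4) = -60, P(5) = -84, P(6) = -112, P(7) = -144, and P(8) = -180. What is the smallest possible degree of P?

Forward differences of the values at u = 2, 3, 4, 5, 6, 7, 8:
  P  : -24  -40  -60  -84  -112  -144  -180
  Δ  : -16  -20  -24  -28  -32  -36
  Δ^2: -4  -4  -4  -4  -4
  Δ^3: 0  0  0  0
  Δ^4: 0  0  0
  Δ^5: 0  0
  Δ^6: 0
The second differences are constant (-4) and nonzero, while all higher differences vanish, so the minimal degree is 2.

2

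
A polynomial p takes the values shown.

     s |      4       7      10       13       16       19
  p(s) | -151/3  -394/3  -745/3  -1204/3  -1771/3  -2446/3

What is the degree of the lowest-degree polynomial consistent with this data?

2

Forward differences of the values at s = 4, 7, 10, 13, 16, 19:
  p  : -151/3  -394/3  -745/3  -1204/3  -1771/3  -2446/3
  Δ  : -81  -117  -153  -189  -225
  Δ^2: -36  -36  -36  -36
  Δ^3: 0  0  0
  Δ^4: 0  0
  Δ^5: 0
The second differences are constant (-36) and nonzero, while all higher differences vanish, so the minimal degree is 2.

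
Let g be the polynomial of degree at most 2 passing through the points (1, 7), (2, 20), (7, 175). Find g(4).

Using the Lagrange interpolation formula with nodes 1, 2, 7:
  L_0(s) = (s - 2)(s - 7) / 6
  L_1(s) = (s - 1)(s - 7) / -5
  L_2(s) = (s - 1)(s - 2) / 30
Then g(s) = 7·L_0(s) + 20·L_1(s) + 175·L_2(s).
Expanding and collecting terms gives g(s) = 3s² + 4s.
Evaluating at s = 4: g(4) = 64.

64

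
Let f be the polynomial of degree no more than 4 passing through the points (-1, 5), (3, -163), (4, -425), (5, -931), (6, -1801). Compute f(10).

-12161

Using the Lagrange interpolation formula with nodes -1, 3, 4, 5, 6:
  L_0(s) = (s - 3)(s - 4)(s - 5)(s - 6) / 840
  L_1(s) = (s + 1)(s - 4)(s - 5)(s - 6) / -24
  L_2(s) = (s + 1)(s - 3)(s - 5)(s - 6) / 10
  L_3(s) = (s + 1)(s - 3)(s - 4)(s - 6) / -12
  L_4(s) = (s + 1)(s - 3)(s - 4)(s - 5) / 42
Then f(s) = 5·L_0(s) - 163·L_1(s) - 425·L_2(s) - 931·L_3(s) - 1801·L_4(s).
Expanding and collecting terms gives f(s) = -s⁴ - 2s³ - s² - 6s - 1.
Evaluating at s = 10: f(10) = -12161.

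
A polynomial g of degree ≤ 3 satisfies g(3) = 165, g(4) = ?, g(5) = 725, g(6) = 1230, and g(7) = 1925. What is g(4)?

380

The 4 known points determine the degree-3 polynomial uniquely.
Write g(u) = au^3 + bu^2 + cu + d. Substituting each data point gives a linear system:
  27a + 9b + 3c + d = 165
  125a + 25b + 5c + d = 725
  216a + 36b + 6c + d = 1230
  343a + 49b + 7c + d = 1925
Solving the system yields a = 5, b = 5, c = -5, d = 0.
So g(u) = 5u^3 + 5u^2 - 5u.
Then g(4) = 380.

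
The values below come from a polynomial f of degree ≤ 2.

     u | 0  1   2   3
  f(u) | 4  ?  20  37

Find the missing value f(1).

9

On equispaced nodes a degree-2 polynomial has vanishing third forward difference, so
  - f(0) + 3·f(1) - 3·f(2) + f(3) = 0.
Substituting the known values and solving for f(1):
  3·f(1) = 27
  f(1) = 9.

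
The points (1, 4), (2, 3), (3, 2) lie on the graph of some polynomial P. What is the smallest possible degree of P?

Forward differences of the values at n = 1, 2, 3:
  P  : 4  3  2
  Δ  : -1  -1
  Δ^2: 0
The first differences are constant (-1) and nonzero, while all higher differences vanish, so the minimal degree is 1.

1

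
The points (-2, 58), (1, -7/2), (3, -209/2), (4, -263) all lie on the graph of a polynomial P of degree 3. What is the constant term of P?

Write P(t) = at^3 + bt^2 + ct + d. Substituting each data point gives a linear system:
  -8a + 4b - 2c + d = 58
  a + b + c + d = -7/2
  27a + 9b + 3c + d = -209/2
  64a + 16b + 4c + d = -263
Solving the system yields a = -5, b = 4, c = -3/2, d = -1.
So P(t) = -5t^3 + 4t^2 - (3/2)t - 1.
The constant term is -1.

-1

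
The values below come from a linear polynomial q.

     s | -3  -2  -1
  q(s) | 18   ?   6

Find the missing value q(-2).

12

On equispaced nodes a degree-1 polynomial has vanishing second forward difference, so
  q(-3) - 2·q(-2) + q(-1) = 0.
Substituting the known values and solving for q(-2):
  -2·q(-2) = -24
  q(-2) = 12.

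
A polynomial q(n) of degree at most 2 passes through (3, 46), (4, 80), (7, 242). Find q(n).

q(n) = 5n^2 - n + 4

Using the Lagrange interpolation formula with nodes 3, 4, 7:
  L_0(n) = (n - 4)(n - 7) / 4
  L_1(n) = (n - 3)(n - 7) / -3
  L_2(n) = (n - 3)(n - 4) / 12
Then q(n) = 46·L_0(n) + 80·L_1(n) + 242·L_2(n).
Expanding and collecting terms gives q(n) = 5n² - n + 4.
Check: q(3) = 46. ✓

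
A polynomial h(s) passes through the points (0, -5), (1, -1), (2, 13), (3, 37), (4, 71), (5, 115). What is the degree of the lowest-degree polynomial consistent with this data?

2

Forward differences of the values at s = 0, 1, 2, 3, 4, 5:
  h  : -5  -1  13  37  71  115
  Δ  : 4  14  24  34  44
  Δ^2: 10  10  10  10
  Δ^3: 0  0  0
  Δ^4: 0  0
  Δ^5: 0
The second differences are constant (10) and nonzero, while all higher differences vanish, so the minimal degree is 2.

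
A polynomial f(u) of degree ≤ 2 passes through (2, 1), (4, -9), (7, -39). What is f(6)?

-27

Write f(u) = au^2 + bu + c. Substituting each data point gives a linear system:
  4a + 2b + c = 1
  16a + 4b + c = -9
  49a + 7b + c = -39
Solving the system yields a = -1, b = 1, c = 3.
So f(u) = -u^2 + u + 3.
Then f(6) = -27.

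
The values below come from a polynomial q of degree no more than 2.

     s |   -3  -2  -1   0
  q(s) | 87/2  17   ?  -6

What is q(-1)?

The 3 known points determine the degree-2 polynomial uniquely.
Write q(s) = as^2 + bs + c. Substituting each data point gives a linear system:
  9a - 3b + c = 87/2
  4a - 2b + c = 17
  c = -6
Solving the system yields a = 5, b = -3/2, c = -6.
So q(s) = 5s² - (3/2)s - 6.
Then q(-1) = 1/2.

1/2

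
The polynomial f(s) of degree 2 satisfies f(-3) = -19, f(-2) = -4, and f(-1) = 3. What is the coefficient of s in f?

Write f(s) = as^2 + bs + c. Substituting each data point gives a linear system:
  9a - 3b + c = -19
  4a - 2b + c = -4
  a - b + c = 3
Solving the system yields a = -4, b = -5, c = 2.
So f(s) = -4s² - 5s + 2.
The coefficient of s is -5.

-5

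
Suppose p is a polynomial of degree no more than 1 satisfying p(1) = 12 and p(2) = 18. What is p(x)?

Using the Lagrange interpolation formula with nodes 1, 2:
  L_0(x) = (x - 2) / -1
  L_1(x) = (x - 1) / 1
Then p(x) = 12·L_0(x) + 18·L_1(x).
Expanding and collecting terms gives p(x) = 6x + 6.
Check: p(1) = 12. ✓

p(x) = 6x + 6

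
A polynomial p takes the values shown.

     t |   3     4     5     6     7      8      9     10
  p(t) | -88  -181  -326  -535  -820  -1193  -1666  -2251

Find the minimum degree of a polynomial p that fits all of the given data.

Forward differences of the values at t = 3, 4, 5, 6, 7, 8, 9, 10:
  p  : -88  -181  -326  -535  -820  -1193  -1666  -2251
  Δ  : -93  -145  -209  -285  -373  -473  -585
  Δ^2: -52  -64  -76  -88  -100  -112
  Δ^3: -12  -12  -12  -12  -12
  Δ^4: 0  0  0  0
  Δ^5: 0  0  0
  Δ^6: 0  0
  Δ^7: 0
The third differences are constant (-12) and nonzero, while all higher differences vanish, so the minimal degree is 3.

3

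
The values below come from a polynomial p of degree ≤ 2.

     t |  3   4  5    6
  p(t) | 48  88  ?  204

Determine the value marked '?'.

On equispaced nodes a degree-2 polynomial has vanishing third forward difference, so
  - p(3) + 3·p(4) - 3·p(5) + p(6) = 0.
Substituting the known values and solving for p(5):
  -3·p(5) = -420
  p(5) = 140.

140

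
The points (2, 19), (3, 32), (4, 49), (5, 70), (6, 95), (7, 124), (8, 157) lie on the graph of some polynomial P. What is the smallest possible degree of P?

2

Forward differences of the values at s = 2, 3, 4, 5, 6, 7, 8:
  P  : 19  32  49  70  95  124  157
  Δ  : 13  17  21  25  29  33
  Δ^2: 4  4  4  4  4
  Δ^3: 0  0  0  0
  Δ^4: 0  0  0
  Δ^5: 0  0
  Δ^6: 0
The second differences are constant (4) and nonzero, while all higher differences vanish, so the minimal degree is 2.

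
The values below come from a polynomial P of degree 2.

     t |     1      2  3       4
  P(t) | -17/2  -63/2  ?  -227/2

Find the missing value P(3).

On equispaced nodes a degree-2 polynomial has vanishing third forward difference, so
  - P(1) + 3·P(2) - 3·P(3) + P(4) = 0.
Substituting the known values and solving for P(3):
  -3·P(3) = 399/2
  P(3) = -133/2.

-133/2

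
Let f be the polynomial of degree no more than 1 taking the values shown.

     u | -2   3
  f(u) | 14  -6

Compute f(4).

-10

Write f(u) = au + b. Substituting each data point gives a linear system:
  -2a + b = 14
  3a + b = -6
Solving the system yields a = -4, b = 6.
So f(u) = -4u + 6.
Then f(4) = -10.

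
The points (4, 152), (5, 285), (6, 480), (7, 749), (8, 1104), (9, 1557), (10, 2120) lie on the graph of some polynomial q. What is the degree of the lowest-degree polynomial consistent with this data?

3

Forward differences of the values at s = 4, 5, 6, 7, 8, 9, 10:
  q  : 152  285  480  749  1104  1557  2120
  Δ  : 133  195  269  355  453  563
  Δ^2: 62  74  86  98  110
  Δ^3: 12  12  12  12
  Δ^4: 0  0  0
  Δ^5: 0  0
  Δ^6: 0
The third differences are constant (12) and nonzero, while all higher differences vanish, so the minimal degree is 3.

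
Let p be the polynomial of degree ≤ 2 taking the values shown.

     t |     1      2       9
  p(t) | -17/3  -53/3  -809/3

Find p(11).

Using the Lagrange interpolation formula with nodes 1, 2, 9:
  L_0(t) = (t - 2)(t - 9) / 8
  L_1(t) = (t - 1)(t - 9) / -7
  L_2(t) = (t - 1)(t - 2) / 56
Then p(t) = -17/3·L_0(t) - 53/3·L_1(t) - 809/3·L_2(t).
Expanding and collecting terms gives p(t) = -3t² - 3t + 1/3.
Evaluating at t = 11: p(11) = -1187/3.

-1187/3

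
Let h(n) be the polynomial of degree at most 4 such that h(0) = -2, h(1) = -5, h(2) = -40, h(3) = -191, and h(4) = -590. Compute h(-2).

4

Using the Lagrange interpolation formula with nodes 0, 1, 2, 3, 4:
  L_0(n) = (n - 1)(n - 2)(n - 3)(n - 4) / 24
  L_1(n) = n(n - 2)(n - 3)(n - 4) / -6
  L_2(n) = n(n - 1)(n - 3)(n - 4) / 4
  L_3(n) = n(n - 1)(n - 2)(n - 4) / -6
  L_4(n) = n(n - 1)(n - 2)(n - 3) / 24
Then h(n) = -2·L_0(n) - 5·L_1(n) - 40·L_2(n) - 191·L_3(n) - 590·L_4(n).
Expanding and collecting terms gives h(n) = -2n⁴ - 2n³ + 4n² - 3n - 2.
Evaluating at n = -2: h(-2) = 4.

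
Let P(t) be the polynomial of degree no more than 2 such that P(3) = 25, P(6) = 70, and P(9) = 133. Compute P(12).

Using the Lagrange interpolation formula with nodes 3, 6, 9:
  L_0(t) = (t - 6)(t - 9) / 18
  L_1(t) = (t - 3)(t - 9) / -9
  L_2(t) = (t - 3)(t - 6) / 18
Then P(t) = 25·L_0(t) + 70·L_1(t) + 133·L_2(t).
Expanding and collecting terms gives P(t) = t² + 6t - 2.
Evaluating at t = 12: P(12) = 214.

214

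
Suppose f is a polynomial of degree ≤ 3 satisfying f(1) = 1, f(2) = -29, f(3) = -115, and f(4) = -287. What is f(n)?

f(n) = -5n^3 + 2n^2 - n + 5

Write f(n) = an^3 + bn^2 + cn + d. Substituting each data point gives a linear system:
  a + b + c + d = 1
  8a + 4b + 2c + d = -29
  27a + 9b + 3c + d = -115
  64a + 16b + 4c + d = -287
Solving the system yields a = -5, b = 2, c = -1, d = 5.
So f(n) = -5n^3 + 2n^2 - n + 5.
Check: f(2) = -29. ✓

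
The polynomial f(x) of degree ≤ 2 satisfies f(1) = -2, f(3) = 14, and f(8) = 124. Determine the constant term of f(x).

Write f(x) = ax^2 + bx + c. Substituting each data point gives a linear system:
  a + b + c = -2
  9a + 3b + c = 14
  64a + 8b + c = 124
Solving the system yields a = 2, b = 0, c = -4.
So f(x) = 2x^2 - 4.
The constant term is -4.

-4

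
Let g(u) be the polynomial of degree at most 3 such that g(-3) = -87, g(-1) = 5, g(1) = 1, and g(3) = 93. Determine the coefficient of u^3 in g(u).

Write g(u) = au^3 + bu^2 + cu + d. Substituting each data point gives a linear system:
  -27a + 9b - 3c + d = -87
  -a + b - c + d = 5
  a + b + c + d = 1
  27a + 9b + 3c + d = 93
Solving the system yields a = 4, b = 0, c = -6, d = 3.
So g(u) = 4u³ - 6u + 3.
The leading coefficient is 4.

4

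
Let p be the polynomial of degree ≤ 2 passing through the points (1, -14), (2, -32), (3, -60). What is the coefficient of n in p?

Write p(n) = an^2 + bn + c. Substituting each data point gives a linear system:
  a + b + c = -14
  4a + 2b + c = -32
  9a + 3b + c = -60
Solving the system yields a = -5, b = -3, c = -6.
So p(n) = -5n^2 - 3n - 6.
The coefficient of n is -3.

-3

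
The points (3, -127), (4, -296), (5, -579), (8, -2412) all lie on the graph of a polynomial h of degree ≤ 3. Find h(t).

h(t) = -5t^3 + 3t^2 - 5t - 4

Write h(t) = at^3 + bt^2 + ct + d. Substituting each data point gives a linear system:
  27a + 9b + 3c + d = -127
  64a + 16b + 4c + d = -296
  125a + 25b + 5c + d = -579
  512a + 64b + 8c + d = -2412
Solving the system yields a = -5, b = 3, c = -5, d = -4.
So h(t) = -5t³ + 3t² - 5t - 4.
Check: h(3) = -127. ✓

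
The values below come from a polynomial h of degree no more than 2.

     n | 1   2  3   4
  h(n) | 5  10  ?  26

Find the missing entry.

On equispaced nodes a degree-2 polynomial has vanishing third forward difference, so
  - h(1) + 3·h(2) - 3·h(3) + h(4) = 0.
Substituting the known values and solving for h(3):
  -3·h(3) = -51
  h(3) = 17.

17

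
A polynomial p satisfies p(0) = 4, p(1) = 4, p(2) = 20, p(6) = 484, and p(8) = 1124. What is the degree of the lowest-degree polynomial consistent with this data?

Divided differences on the nodes 0, 1, 2, 6, 8:
  order 0: 4  4  20  484  1124
  order 1: 0  16  116  320
  order 2: 8  20  34
  order 3: 2  2
  order 4: 0
The order-3 divided differences are all 2 (nonzero) and every higher order vanishes, so the data lies on a polynomial of degree exactly 3.

3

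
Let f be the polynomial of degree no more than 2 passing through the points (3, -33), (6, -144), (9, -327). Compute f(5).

-99

Write f(s) = as^2 + bs + c. Substituting each data point gives a linear system:
  9a + 3b + c = -33
  36a + 6b + c = -144
  81a + 9b + c = -327
Solving the system yields a = -4, b = -1, c = 6.
So f(s) = -4s^2 - s + 6.
Then f(5) = -99.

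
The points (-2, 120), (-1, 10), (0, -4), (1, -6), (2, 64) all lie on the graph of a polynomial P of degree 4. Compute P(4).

1380

Using the Lagrange interpolation formula with nodes -2, -1, 0, 1, 2:
  L_0(n) = (n + 1)n(n - 1)(n - 2) / 24
  L_1(n) = (n + 2)n(n - 1)(n - 2) / -6
  L_2(n) = (n + 2)(n + 1)(n - 1)(n - 2) / 4
  L_3(n) = (n + 2)(n + 1)n(n - 2) / -6
  L_4(n) = (n + 2)(n + 1)n(n - 1) / 24
Then P(n) = 120·L_0(n) + 10·L_1(n) - 4·L_2(n) - 6·L_3(n) + 64·L_4(n).
Expanding and collecting terms gives P(n) = 6n^4 - 2n^3 - 6n - 4.
Evaluating at n = 4: P(4) = 1380.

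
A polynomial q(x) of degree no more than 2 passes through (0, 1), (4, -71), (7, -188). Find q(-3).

-8

Using the Lagrange interpolation formula with nodes 0, 4, 7:
  L_0(x) = (x - 4)(x - 7) / 28
  L_1(x) = x(x - 7) / -12
  L_2(x) = x(x - 4) / 21
Then q(x) = 1·L_0(x) - 71·L_1(x) - 188·L_2(x).
Expanding and collecting terms gives q(x) = -3x^2 - 6x + 1.
Evaluating at x = -3: q(-3) = -8.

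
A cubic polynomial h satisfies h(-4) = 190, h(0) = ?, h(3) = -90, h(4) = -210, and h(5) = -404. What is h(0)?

6

The 4 known points determine the degree-3 polynomial uniquely.
Write h(n) = an^3 + bn^2 + cn + d. Substituting each data point gives a linear system:
  -64a + 16b - 4c + d = 190
  27a + 9b + 3c + d = -90
  64a + 16b + 4c + d = -210
  125a + 25b + 5c + d = -404
Solving the system yields a = -3, b = -1, c = -2, d = 6.
So h(n) = -3n^3 - n^2 - 2n + 6.
Then h(0) = 6.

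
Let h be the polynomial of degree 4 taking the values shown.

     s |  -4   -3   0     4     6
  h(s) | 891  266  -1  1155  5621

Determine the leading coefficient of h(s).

Write h(s) = as^4 + bs^3 + cs^2 + ds + e. Substituting each data point gives a linear system:
  256a - 64b + 16c - 4d + e = 891
  81a - 27b + 9c - 3d + e = 266
  e = -1
  256a + 64b + 16c + 4d + e = 1155
  1296a + 216b + 36c + 6d + e = 5621
Solving the system yields a = 4, b = 2, c = 0, d = 1, e = -1.
So h(s) = 4s^4 + 2s^3 + s - 1.
The leading coefficient is 4.

4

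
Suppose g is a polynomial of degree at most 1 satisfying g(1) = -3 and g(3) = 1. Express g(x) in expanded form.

g(x) = 2x - 5

Using the Lagrange interpolation formula with nodes 1, 3:
  L_0(x) = (x - 3) / -2
  L_1(x) = (x - 1) / 2
Then g(x) = -3·L_0(x) + 1·L_1(x).
Expanding and collecting terms gives g(x) = 2x - 5.
Check: g(1) = -3. ✓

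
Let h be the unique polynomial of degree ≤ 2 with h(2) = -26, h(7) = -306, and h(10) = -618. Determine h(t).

h(t) = -6t^2 - 2t + 2

Using the Lagrange interpolation formula with nodes 2, 7, 10:
  L_0(t) = (t - 7)(t - 10) / 40
  L_1(t) = (t - 2)(t - 10) / -15
  L_2(t) = (t - 2)(t - 7) / 24
Then h(t) = -26·L_0(t) - 306·L_1(t) - 618·L_2(t).
Expanding and collecting terms gives h(t) = -6t² - 2t + 2.
Check: h(10) = -618. ✓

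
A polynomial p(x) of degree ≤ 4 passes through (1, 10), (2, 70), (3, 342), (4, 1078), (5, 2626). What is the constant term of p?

Write p(x) = ax^4 + bx^3 + cx^2 + dx + e. Substituting each data point gives a linear system:
  a + b + c + d + e = 10
  16a + 8b + 4c + 2d + e = 70
  81a + 27b + 9c + 3d + e = 342
  256a + 64b + 16c + 4d + e = 1078
  625a + 125b + 25c + 5d + e = 2626
Solving the system yields a = 4, b = 2, c = -6, d = 4, e = 6.
So p(x) = 4x^4 + 2x^3 - 6x^2 + 4x + 6.
The constant term is 6.

6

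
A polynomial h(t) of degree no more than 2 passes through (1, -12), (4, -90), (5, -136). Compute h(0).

Using the Lagrange interpolation formula with nodes 1, 4, 5:
  L_0(t) = (t - 4)(t - 5) / 12
  L_1(t) = (t - 1)(t - 5) / -3
  L_2(t) = (t - 1)(t - 4) / 4
Then h(t) = -12·L_0(t) - 90·L_1(t) - 136·L_2(t).
Expanding and collecting terms gives h(t) = -5t^2 - t - 6.
Evaluating at t = 0: h(0) = -6.

-6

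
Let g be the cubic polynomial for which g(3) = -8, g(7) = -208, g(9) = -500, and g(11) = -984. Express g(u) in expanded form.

g(u) = -u^3 + 3u^2 - u - 5

Write g(u) = au^3 + bu^2 + cu + d. Substituting each data point gives a linear system:
  27a + 9b + 3c + d = -8
  343a + 49b + 7c + d = -208
  729a + 81b + 9c + d = -500
  1331a + 121b + 11c + d = -984
Solving the system yields a = -1, b = 3, c = -1, d = -5.
So g(u) = -u^3 + 3u^2 - u - 5.
Check: g(9) = -500. ✓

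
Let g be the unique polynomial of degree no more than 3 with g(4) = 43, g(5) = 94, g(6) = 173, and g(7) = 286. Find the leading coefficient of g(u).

Write g(u) = au^3 + bu^2 + cu + d. Substituting each data point gives a linear system:
  64a + 16b + 4c + d = 43
  125a + 25b + 5c + d = 94
  216a + 36b + 6c + d = 173
  343a + 49b + 7c + d = 286
Solving the system yields a = 1, b = -1, c = -1, d = -1.
So g(u) = u^3 - u^2 - u - 1.
The leading coefficient is 1.

1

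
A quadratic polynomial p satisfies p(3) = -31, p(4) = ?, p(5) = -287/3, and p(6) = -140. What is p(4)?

On equispaced nodes a degree-2 polynomial has vanishing third forward difference, so
  - p(3) + 3·p(4) - 3·p(5) + p(6) = 0.
Substituting the known values and solving for p(4):
  3·p(4) = -178
  p(4) = -178/3.

-178/3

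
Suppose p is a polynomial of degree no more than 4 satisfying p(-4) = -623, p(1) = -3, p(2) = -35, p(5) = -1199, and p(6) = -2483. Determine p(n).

Write p(n) = an^4 + bn^3 + cn^2 + dn + e. Substituting each data point gives a linear system:
  256a - 64b + 16c - 4d + e = -623
  a + b + c + d + e = -3
  16a + 8b + 4c + 2d + e = -35
  625a + 125b + 25c + 5d + e = -1199
  1296a + 216b + 36c + 6d + e = -2483
Solving the system yields a = -2, b = 1, c = -3, d = 0, e = 1.
So p(n) = -2n⁴ + n³ - 3n² + 1.
Check: p(-4) = -623. ✓

p(n) = -2n^4 + n^3 - 3n^2 + 1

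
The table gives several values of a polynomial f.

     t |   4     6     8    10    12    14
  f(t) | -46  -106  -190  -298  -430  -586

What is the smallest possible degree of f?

Forward differences of the values at t = 4, 6, 8, 10, 12, 14:
  f  : -46  -106  -190  -298  -430  -586
  Δ  : -60  -84  -108  -132  -156
  Δ^2: -24  -24  -24  -24
  Δ^3: 0  0  0
  Δ^4: 0  0
  Δ^5: 0
The second differences are constant (-24) and nonzero, while all higher differences vanish, so the minimal degree is 2.

2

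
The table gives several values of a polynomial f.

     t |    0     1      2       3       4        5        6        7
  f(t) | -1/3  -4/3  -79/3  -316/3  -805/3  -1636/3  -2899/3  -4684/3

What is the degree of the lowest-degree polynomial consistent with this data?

3

Forward differences of the values at t = 0, 1, 2, 3, 4, 5, 6, 7:
  f  : -1/3  -4/3  -79/3  -316/3  -805/3  -1636/3  -2899/3  -4684/3
  Δ  : -1  -25  -79  -163  -277  -421  -595
  Δ^2: -24  -54  -84  -114  -144  -174
  Δ^3: -30  -30  -30  -30  -30
  Δ^4: 0  0  0  0
  Δ^5: 0  0  0
  Δ^6: 0  0
  Δ^7: 0
The third differences are constant (-30) and nonzero, while all higher differences vanish, so the minimal degree is 3.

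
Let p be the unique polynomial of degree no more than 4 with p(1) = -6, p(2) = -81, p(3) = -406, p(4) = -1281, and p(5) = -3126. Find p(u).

Write p(u) = au^4 + bu^3 + cu^2 + du + e. Substituting each data point gives a linear system:
  a + b + c + d + e = -6
  16a + 8b + 4c + 2d + e = -81
  81a + 27b + 9c + 3d + e = -406
  256a + 64b + 16c + 4d + e = -1281
  625a + 125b + 25c + 5d + e = -3126
Solving the system yields a = -5, b = 0, c = 0, d = 0, e = -1.
So p(u) = -5u^4 - 1.
Check: p(1) = -6. ✓

p(u) = -5u^4 - 1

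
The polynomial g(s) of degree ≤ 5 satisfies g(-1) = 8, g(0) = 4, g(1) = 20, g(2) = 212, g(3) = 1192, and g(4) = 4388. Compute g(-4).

Forward differences of the values at s = -1, 0, 1, 2, 3, 4:
  g  : 8  4  20  212  1192  4388
  Δ  : -4  16  192  980  3196
  Δ^2: 20  176  788  2216
  Δ^3: 156  612  1428
  Δ^4: 456  816
  Δ^5: 360
The fifth differences are constant, confirming degree 5.
Interpolating (Newton forward form) and evaluating at s = -4 gives g(-4) = -2140.

-2140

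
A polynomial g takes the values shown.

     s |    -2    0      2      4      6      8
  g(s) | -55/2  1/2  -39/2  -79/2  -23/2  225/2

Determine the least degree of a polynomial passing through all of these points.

Forward differences of the values at s = -2, 0, 2, 4, 6, 8:
  g  : -55/2  1/2  -39/2  -79/2  -23/2  225/2
  Δ  : 28  -20  -20  28  124
  Δ^2: -48  0  48  96
  Δ^3: 48  48  48
  Δ^4: 0  0
  Δ^5: 0
The third differences are constant (48) and nonzero, while all higher differences vanish, so the minimal degree is 3.

3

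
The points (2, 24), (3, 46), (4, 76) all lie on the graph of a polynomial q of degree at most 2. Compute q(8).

Write q(s) = as^2 + bs + c. Substituting each data point gives a linear system:
  4a + 2b + c = 24
  9a + 3b + c = 46
  16a + 4b + c = 76
Solving the system yields a = 4, b = 2, c = 4.
So q(s) = 4s² + 2s + 4.
Then q(8) = 276.

276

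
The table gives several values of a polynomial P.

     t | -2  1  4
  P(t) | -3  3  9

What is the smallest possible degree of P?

Forward differences of the values at t = -2, 1, 4:
  P  : -3  3  9
  Δ  : 6  6
  Δ^2: 0
The first differences are constant (6) and nonzero, while all higher differences vanish, so the minimal degree is 1.

1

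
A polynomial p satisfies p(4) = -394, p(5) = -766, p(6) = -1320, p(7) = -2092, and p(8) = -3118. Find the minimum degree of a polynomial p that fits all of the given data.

3

Forward differences of the values at t = 4, 5, 6, 7, 8:
  p  : -394  -766  -1320  -2092  -3118
  Δ  : -372  -554  -772  -1026
  Δ^2: -182  -218  -254
  Δ^3: -36  -36
  Δ^4: 0
The third differences are constant (-36) and nonzero, while all higher differences vanish, so the minimal degree is 3.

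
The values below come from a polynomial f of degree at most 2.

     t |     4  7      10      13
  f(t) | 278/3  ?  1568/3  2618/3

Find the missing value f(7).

788/3

The 3 known points determine the degree-2 polynomial uniquely.
Write f(t) = at^2 + bt + c. Substituting each data point gives a linear system:
  16a + 4b + c = 278/3
  100a + 10b + c = 1568/3
  169a + 13b + c = 2618/3
Solving the system yields a = 5, b = 5/3, c = 6.
So f(t) = 5t² + (5/3)t + 6.
Then f(7) = 788/3.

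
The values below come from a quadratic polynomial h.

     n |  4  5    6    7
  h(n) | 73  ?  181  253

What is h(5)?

121

On equispaced nodes a degree-2 polynomial has vanishing third forward difference, so
  - h(4) + 3·h(5) - 3·h(6) + h(7) = 0.
Substituting the known values and solving for h(5):
  3·h(5) = 363
  h(5) = 121.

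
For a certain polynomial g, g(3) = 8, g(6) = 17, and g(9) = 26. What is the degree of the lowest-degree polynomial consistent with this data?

1

Forward differences of the values at u = 3, 6, 9:
  g  : 8  17  26
  Δ  : 9  9
  Δ^2: 0
The first differences are constant (9) and nonzero, while all higher differences vanish, so the minimal degree is 1.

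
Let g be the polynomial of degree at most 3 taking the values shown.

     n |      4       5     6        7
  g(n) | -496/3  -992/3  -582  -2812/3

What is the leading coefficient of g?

-3

Write g(n) = an^3 + bn^2 + cn + d. Substituting each data point gives a linear system:
  64a + 16b + 4c + d = -496/3
  125a + 25b + 5c + d = -992/3
  216a + 36b + 6c + d = -582
  343a + 49b + 7c + d = -2812/3
Solving the system yields a = -3, b = 2, c = -1/3, d = -4.
So g(n) = -3n³ + 2n² - (1/3)n - 4.
The leading coefficient is -3.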